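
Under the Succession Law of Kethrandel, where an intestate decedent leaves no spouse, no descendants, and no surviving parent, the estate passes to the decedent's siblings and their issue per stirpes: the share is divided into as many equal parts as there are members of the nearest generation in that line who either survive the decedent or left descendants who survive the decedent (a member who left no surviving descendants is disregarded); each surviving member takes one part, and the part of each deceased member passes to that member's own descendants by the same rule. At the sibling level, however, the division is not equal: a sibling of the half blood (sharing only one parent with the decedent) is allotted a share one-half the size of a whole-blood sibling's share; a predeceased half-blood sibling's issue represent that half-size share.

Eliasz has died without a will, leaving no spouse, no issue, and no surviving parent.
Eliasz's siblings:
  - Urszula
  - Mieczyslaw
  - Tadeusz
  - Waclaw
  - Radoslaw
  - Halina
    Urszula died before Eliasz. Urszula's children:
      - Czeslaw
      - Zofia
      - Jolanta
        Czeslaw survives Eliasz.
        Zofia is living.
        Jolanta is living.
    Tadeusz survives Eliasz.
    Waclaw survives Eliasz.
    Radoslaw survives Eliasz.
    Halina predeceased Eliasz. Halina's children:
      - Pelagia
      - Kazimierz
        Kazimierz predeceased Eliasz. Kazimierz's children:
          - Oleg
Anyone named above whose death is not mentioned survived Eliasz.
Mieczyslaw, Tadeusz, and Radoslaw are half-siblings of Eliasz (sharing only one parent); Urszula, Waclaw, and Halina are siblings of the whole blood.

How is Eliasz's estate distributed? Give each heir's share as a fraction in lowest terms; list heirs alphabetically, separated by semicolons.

Czeslaw 2/27; Jolanta 2/27; Mieczyslaw 1/9; Oleg 1/9; Pelagia 1/9; Radoslaw 1/9; Tadeusz 1/9; Waclaw 2/9; Zofia 2/27

No spouse, descendants, or parent survives, so the estate passes to Eliasz's siblings per stirpes.
Half-blood siblings count for one-half the weight of whole-blood siblings at the initial division.
Dividing 1 in proportion to weights (total weight 9/2): Urszula (weight 1) → 2/9; Mieczyslaw (weight 1/2) → 1/9; Tadeusz (weight 1/2) → 1/9; Waclaw (weight 1) → 2/9; Radoslaw (weight 1/2) → 1/9; Halina (weight 1) → 2/9.
Urszula predeceased; the 2/9 allotted to Urszula's branch passes to Urszula's issue by representation.
The 2/9 is divided into 3 equal shares of 2/27 among Czeslaw, Zofia, Jolanta.
Czeslaw is living and takes 2/27.
Zofia is living and takes 2/27.
Jolanta is living and takes 2/27.
Mieczyslaw is living and takes 1/9.
Tadeusz is living and takes 1/9.
Waclaw is living and takes 2/9.
Radoslaw is living and takes 1/9.
Halina predeceased; the 2/9 allotted to Halina's branch passes to Halina's issue by representation.
The 2/9 is divided into 2 equal shares of 1/9 among Pelagia, Kazimierz.
Pelagia is living and takes 1/9.
Kazimierz predeceased; the 1/9 allotted to Kazimierz's branch passes to Kazimierz's issue by representation.
Oleg is the sole taker at this level and receives the full 1/9.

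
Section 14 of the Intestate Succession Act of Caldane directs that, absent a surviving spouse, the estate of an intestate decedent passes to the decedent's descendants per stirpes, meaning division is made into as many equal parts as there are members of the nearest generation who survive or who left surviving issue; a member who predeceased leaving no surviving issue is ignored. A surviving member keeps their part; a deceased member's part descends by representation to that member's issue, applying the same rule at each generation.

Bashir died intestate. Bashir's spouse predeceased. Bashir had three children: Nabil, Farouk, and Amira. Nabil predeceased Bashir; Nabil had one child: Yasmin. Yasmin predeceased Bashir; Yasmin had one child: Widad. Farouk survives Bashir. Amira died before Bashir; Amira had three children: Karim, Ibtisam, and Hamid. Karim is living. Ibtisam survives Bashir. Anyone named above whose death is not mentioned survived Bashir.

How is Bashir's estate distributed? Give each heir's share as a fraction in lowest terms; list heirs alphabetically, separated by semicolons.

There is no surviving spouse, so the entire estate passes to Bashir's descendants per stirpes.
The estate is divided into 3 equal shares of 1/3 among Nabil, Farouk, Amira.
Nabil predeceased; the 1/3 allotted to Nabil's branch passes to Nabil's issue by representation.
Yasmin's line is the sole branch at this level, so the full 1/3 passes to Yasmin's issue by representation.
Widad is the sole taker at this level and receives the full 1/3.
Farouk is living and takes 1/3.
Amira predeceased; the 1/3 allotted to Amira's branch passes to Amira's issue by representation.
The 1/3 is divided into 3 equal shares of 1/9 among Karim, Ibtisam, Hamid.
Karim is living and takes 1/9.
Ibtisam is living and takes 1/9.
Hamid is living and takes 1/9.

Farouk 1/3; Hamid 1/9; Ibtisam 1/9; Karim 1/9; Widad 1/3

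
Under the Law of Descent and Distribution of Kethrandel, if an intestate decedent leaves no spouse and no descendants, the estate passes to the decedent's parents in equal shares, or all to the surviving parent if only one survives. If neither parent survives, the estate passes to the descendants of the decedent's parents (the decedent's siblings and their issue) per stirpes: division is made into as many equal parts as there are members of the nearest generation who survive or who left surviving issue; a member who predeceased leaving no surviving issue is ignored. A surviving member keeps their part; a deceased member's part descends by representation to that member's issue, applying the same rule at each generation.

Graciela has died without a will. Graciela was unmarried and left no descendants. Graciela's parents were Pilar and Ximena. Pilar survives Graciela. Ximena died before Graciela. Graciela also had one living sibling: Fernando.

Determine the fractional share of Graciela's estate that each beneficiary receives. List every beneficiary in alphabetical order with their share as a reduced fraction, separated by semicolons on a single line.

Only one parent, Pilar, survives, so Pilar takes the entire estate. The siblings take nothing because a surviving parent has priority.

Pilar 1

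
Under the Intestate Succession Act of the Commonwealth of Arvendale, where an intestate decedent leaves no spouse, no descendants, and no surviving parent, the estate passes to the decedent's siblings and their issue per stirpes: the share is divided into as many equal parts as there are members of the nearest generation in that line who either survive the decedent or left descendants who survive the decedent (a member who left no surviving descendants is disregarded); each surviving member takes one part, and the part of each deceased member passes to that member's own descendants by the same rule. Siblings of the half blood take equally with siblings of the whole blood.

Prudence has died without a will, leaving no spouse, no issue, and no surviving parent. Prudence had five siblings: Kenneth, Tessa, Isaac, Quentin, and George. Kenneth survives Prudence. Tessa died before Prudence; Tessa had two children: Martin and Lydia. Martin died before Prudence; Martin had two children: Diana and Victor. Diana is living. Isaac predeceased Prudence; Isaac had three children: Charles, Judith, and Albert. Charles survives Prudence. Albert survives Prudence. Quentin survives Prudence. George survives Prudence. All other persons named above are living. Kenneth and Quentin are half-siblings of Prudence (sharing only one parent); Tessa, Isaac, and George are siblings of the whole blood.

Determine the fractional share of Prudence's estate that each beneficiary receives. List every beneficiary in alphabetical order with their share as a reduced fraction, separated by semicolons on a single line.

No spouse, descendants, or parent survives, so the estate passes to Prudence's siblings per stirpes.
Half-blood and whole-blood siblings take equally under the stated rule.
The estate is divided into 5 equal shares of 1/5 among Kenneth, Tessa, Isaac, Quentin, George.
Kenneth is living and takes 1/5.
Tessa predeceased; the 1/5 allotted to Tessa's branch passes to Tessa's issue by representation.
The 1/5 is divided into 2 equal shares of 1/10 among Martin, Lydia.
Martin predeceased; the 1/10 allotted to Martin's branch passes to Martin's issue by representation.
The 1/10 is divided into 2 equal shares of 1/20 among Diana, Victor.
Diana is living and takes 1/20.
Victor is living and takes 1/20.
Lydia is living and takes 1/10.
Isaac predeceased; the 1/5 allotted to Isaac's branch passes to Isaac's issue by representation.
The 1/5 is divided into 3 equal shares of 1/15 among Charles, Judith, Albert.
Charles is living and takes 1/15.
Judith is living and takes 1/15.
Albert is living and takes 1/15.
Quentin is living and takes 1/5.
George is living and takes 1/5.

Albert 1/15; Charles 1/15; Diana 1/20; George 1/5; Judith 1/15; Kenneth 1/5; Lydia 1/10; Quentin 1/5; Victor 1/20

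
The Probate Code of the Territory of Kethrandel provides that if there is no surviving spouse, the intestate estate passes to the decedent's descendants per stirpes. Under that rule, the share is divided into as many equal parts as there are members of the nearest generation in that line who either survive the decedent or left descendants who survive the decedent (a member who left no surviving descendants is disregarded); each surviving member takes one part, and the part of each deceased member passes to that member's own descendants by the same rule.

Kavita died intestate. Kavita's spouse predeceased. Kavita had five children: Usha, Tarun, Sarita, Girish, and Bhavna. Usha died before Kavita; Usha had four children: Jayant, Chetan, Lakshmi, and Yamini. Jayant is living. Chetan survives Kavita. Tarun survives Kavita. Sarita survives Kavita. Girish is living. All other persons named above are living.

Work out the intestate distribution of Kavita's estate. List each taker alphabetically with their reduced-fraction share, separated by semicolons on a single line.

Bhavna 1/5; Chetan 1/20; Girish 1/5; Jayant 1/20; Lakshmi 1/20; Sarita 1/5; Tarun 1/5; Yamini 1/20

There is no surviving spouse, so the entire estate passes to Kavita's descendants per stirpes.
The estate is divided into 5 equal shares of 1/5 among Usha, Tarun, Sarita, Girish, Bhavna.
Usha predeceased; the 1/5 allotted to Usha's branch passes to Usha's issue by representation.
The 1/5 is divided into 4 equal shares of 1/20 among Jayant, Chetan, Lakshmi, Yamini.
Jayant is living and takes 1/20.
Chetan is living and takes 1/20.
Lakshmi is living and takes 1/20.
Yamini is living and takes 1/20.
Tarun is living and takes 1/5.
Sarita is living and takes 1/5.
Girish is living and takes 1/5.
Bhavna is living and takes 1/5.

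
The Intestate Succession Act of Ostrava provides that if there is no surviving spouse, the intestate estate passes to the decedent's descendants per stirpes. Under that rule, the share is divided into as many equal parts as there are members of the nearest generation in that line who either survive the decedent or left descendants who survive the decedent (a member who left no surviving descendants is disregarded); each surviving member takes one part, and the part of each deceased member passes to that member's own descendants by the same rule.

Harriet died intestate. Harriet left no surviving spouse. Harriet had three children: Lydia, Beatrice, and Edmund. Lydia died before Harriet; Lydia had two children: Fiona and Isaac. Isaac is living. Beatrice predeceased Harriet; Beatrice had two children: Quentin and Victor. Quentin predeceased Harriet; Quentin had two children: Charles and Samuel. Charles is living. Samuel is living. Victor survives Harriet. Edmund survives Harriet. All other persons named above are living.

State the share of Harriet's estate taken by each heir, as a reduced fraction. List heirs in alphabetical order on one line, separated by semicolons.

Charles 1/12; Edmund 1/3; Fiona 1/6; Isaac 1/6; Samuel 1/12; Victor 1/6

There is no surviving spouse, so the entire estate passes to Harriet's descendants per stirpes.
The estate is divided into 3 equal shares of 1/3 among Lydia, Beatrice, Edmund.
Lydia predeceased; the 1/3 allotted to Lydia's branch passes to Lydia's issue by representation.
The 1/3 is divided into 2 equal shares of 1/6 among Fiona, Isaac.
Fiona is living and takes 1/6.
Isaac is living and takes 1/6.
Beatrice predeceased; the 1/3 allotted to Beatrice's branch passes to Beatrice's issue by representation.
The 1/3 is divided into 2 equal shares of 1/6 among Quentin, Victor.
Quentin predeceased; the 1/6 allotted to Quentin's branch passes to Quentin's issue by representation.
The 1/6 is divided into 2 equal shares of 1/12 among Charles, Samuel.
Charles is living and takes 1/12.
Samuel is living and takes 1/12.
Victor is living and takes 1/6.
Edmund is living and takes 1/3.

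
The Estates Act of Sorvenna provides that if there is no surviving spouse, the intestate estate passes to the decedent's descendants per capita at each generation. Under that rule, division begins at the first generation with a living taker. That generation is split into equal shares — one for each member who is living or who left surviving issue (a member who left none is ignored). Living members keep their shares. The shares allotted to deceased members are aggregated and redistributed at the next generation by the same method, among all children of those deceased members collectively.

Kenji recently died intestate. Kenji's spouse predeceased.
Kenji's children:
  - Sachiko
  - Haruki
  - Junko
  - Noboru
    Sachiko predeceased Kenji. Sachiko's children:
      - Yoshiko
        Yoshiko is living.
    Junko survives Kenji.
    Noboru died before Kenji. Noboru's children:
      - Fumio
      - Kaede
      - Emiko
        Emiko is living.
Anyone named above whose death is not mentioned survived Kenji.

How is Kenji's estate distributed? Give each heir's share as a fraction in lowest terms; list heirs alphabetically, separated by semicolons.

There is no surviving spouse, so the entire estate passes to Kenji's descendants per capita at each generation.
At generation 1 (Sachiko, Haruki, Junko, Noboru) there are 4 shares of (1)/4 = 1/4 each.
Living: Haruki and Junko — each takes 1/4.
Deceased: Sachiko and Noboru. Their combined 1/2 is pooled and carried to generation 2.
At generation 2 (Yoshiko, Fumio, Kaede, Emiko) there are 4 shares of (1/2)/4 = 1/8 each.
Living: Yoshiko, Fumio, Kaede, and Emiko — each takes 1/8.

Emiko 1/8; Fumio 1/8; Haruki 1/4; Junko 1/4; Kaede 1/8; Yoshiko 1/8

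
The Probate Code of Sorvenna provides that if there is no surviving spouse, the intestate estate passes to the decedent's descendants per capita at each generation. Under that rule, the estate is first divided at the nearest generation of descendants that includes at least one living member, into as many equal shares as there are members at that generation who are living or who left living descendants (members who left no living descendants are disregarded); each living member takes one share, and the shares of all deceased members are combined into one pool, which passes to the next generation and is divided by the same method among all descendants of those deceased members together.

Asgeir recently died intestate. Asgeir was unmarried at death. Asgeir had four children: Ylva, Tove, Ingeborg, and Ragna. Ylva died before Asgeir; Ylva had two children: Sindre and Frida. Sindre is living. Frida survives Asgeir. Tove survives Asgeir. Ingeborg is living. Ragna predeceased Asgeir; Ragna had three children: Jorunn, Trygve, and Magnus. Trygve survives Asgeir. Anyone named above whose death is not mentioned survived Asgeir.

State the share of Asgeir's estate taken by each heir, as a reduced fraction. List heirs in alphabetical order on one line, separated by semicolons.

There is no surviving spouse, so the entire estate passes to Asgeir's descendants per capita at each generation.
At generation 1 (Ylva, Tove, Ingeborg, Ragna) there are 4 shares of (1)/4 = 1/4 each.
Living: Tove and Ingeborg — each takes 1/4.
Deceased: Ylva and Ragna. Their combined 1/2 is pooled and carried to generation 2.
At generation 2 (Sindre, Frida, Jorunn, Trygve, Magnus) there are 5 shares of (1/2)/5 = 1/10 each.
Living: Sindre, Frida, Jorunn, Trygve, and Magnus — each takes 1/10.

Frida 1/10; Ingeborg 1/4; Jorunn 1/10; Magnus 1/10; Sindre 1/10; Tove 1/4; Trygve 1/10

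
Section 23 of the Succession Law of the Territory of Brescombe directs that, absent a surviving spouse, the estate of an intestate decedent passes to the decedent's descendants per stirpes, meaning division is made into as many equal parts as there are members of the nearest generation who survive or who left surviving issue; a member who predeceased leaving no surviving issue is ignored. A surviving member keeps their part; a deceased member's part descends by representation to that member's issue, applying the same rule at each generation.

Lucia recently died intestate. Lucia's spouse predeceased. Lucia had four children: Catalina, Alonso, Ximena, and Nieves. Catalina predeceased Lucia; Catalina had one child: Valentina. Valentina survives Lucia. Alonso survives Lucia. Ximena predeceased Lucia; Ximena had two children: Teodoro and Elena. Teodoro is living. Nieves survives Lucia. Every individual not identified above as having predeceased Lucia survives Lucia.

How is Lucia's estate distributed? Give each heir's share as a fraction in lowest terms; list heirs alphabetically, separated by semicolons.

Alonso 1/4; Elena 1/8; Nieves 1/4; Teodoro 1/8; Valentina 1/4

There is no surviving spouse, so the entire estate passes to Lucia's descendants per stirpes.
The estate is divided into 4 equal shares of 1/4 among Catalina, Alonso, Ximena, Nieves.
Catalina predeceased; the 1/4 allotted to Catalina's branch passes to Catalina's issue by representation.
Valentina is the sole taker at this level and receives the full 1/4.
Alonso is living and takes 1/4.
Ximena predeceased; the 1/4 allotted to Ximena's branch passes to Ximena's issue by representation.
The 1/4 is divided into 2 equal shares of 1/8 among Teodoro, Elena.
Teodoro is living and takes 1/8.
Elena is living and takes 1/8.
Nieves is living and takes 1/4.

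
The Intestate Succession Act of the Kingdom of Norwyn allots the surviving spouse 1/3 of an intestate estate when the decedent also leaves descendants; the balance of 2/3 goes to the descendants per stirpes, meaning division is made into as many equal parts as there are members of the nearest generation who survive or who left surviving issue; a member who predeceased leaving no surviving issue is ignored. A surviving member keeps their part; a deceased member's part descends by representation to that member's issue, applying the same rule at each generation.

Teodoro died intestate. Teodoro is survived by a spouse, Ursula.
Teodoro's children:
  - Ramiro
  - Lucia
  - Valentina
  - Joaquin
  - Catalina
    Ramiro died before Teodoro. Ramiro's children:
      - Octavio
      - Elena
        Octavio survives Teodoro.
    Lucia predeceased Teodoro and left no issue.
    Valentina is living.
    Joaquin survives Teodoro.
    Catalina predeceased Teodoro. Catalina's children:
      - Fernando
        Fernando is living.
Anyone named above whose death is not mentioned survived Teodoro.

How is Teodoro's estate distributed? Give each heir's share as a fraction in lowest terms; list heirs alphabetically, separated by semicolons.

Ursula, as surviving spouse, takes 1/3.
The remaining 2/3 passes to Teodoro's descendants per stirpes.
Lucia left no surviving issue, so that branch lapses and is disregarded.
The 2/3 is divided into 4 equal shares of 1/6 among Ramiro, Valentina, Joaquin, Catalina.
Ramiro predeceased; the 1/6 allotted to Ramiro's branch passes to Ramiro's issue by representation.
The 1/6 is divided into 2 equal shares of 1/12 among Octavio, Elena.
Octavio is living and takes 1/12.
Elena is living and takes 1/12.
Valentina is living and takes 1/6.
Joaquin is living and takes 1/6.
Catalina predeceased; the 1/6 allotted to Catalina's branch passes to Catalina's issue by representation.
Fernando is the sole taker at this level and receives the full 1/6.

Elena 1/12; Fernando 1/6; Joaquin 1/6; Octavio 1/12; Ursula 1/3; Valentina 1/6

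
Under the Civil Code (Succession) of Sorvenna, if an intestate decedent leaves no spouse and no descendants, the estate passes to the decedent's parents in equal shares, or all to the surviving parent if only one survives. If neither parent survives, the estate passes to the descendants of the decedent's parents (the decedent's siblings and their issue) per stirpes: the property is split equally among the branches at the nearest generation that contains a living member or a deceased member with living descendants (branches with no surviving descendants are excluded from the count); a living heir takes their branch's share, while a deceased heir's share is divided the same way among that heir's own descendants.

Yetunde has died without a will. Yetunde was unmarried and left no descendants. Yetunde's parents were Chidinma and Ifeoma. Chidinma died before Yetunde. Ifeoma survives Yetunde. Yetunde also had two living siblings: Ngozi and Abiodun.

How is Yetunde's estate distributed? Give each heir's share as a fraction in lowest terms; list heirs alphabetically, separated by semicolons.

Only one parent, Ifeoma, survives, so Ifeoma takes the entire estate. The siblings take nothing because a surviving parent has priority.

Ifeoma 1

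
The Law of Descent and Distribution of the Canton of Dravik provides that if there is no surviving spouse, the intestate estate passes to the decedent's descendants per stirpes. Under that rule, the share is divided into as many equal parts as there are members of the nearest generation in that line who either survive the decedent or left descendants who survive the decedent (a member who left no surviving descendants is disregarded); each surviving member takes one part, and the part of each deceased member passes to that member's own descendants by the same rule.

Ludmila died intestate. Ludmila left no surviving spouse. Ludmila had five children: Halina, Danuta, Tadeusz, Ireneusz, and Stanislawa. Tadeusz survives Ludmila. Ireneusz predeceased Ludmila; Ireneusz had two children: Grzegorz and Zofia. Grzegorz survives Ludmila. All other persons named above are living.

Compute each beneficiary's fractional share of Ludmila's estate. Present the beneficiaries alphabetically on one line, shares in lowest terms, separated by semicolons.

Danuta 1/5; Grzegorz 1/10; Halina 1/5; Stanislawa 1/5; Tadeusz 1/5; Zofia 1/10

There is no surviving spouse, so the entire estate passes to Ludmila's descendants per stirpes.
The estate is divided into 5 equal shares of 1/5 among Halina, Danuta, Tadeusz, Ireneusz, Stanislawa.
Halina is living and takes 1/5.
Danuta is living and takes 1/5.
Tadeusz is living and takes 1/5.
Ireneusz predeceased; the 1/5 allotted to Ireneusz's branch passes to Ireneusz's issue by representation.
The 1/5 is divided into 2 equal shares of 1/10 among Grzegorz, Zofia.
Grzegorz is living and takes 1/10.
Zofia is living and takes 1/10.
Stanislawa is living and takes 1/5.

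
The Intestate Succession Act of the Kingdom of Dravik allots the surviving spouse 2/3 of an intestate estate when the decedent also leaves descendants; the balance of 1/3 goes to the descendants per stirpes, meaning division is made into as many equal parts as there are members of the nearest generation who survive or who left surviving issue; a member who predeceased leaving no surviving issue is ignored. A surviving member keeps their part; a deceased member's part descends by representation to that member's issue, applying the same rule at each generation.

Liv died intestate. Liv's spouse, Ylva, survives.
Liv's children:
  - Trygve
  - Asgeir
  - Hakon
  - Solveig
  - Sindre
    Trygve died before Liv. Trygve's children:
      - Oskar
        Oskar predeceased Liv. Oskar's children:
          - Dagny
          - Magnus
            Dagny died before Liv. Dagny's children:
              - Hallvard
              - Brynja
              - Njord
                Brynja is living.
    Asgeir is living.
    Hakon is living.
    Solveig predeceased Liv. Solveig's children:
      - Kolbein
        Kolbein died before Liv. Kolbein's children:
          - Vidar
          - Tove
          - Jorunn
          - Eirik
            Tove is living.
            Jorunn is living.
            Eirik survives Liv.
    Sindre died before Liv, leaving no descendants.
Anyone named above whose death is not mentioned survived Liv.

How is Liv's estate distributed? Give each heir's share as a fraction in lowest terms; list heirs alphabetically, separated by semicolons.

Ylva, as surviving spouse, takes 2/3.
The remaining 1/3 passes to Liv's descendants per stirpes.
Sindre left no surviving issue, so that branch lapses and is disregarded.
The 1/3 is divided into 4 equal shares of 1/12 among Trygve, Asgeir, Hakon, Solveig.
Trygve predeceased; the 1/12 allotted to Trygve's branch passes to Trygve's issue by representation.
Oskar's line is the sole branch at this level, so the full 1/12 passes to Oskar's issue by representation.
The 1/12 is divided into 2 equal shares of 1/24 among Dagny, Magnus.
Dagny predeceased; the 1/24 allotted to Dagny's branch passes to Dagny's issue by representation.
The 1/24 is divided into 3 equal shares of 1/72 among Hallvard, Brynja, Njord.
Hallvard is living and takes 1/72.
Brynja is living and takes 1/72.
Njord is living and takes 1/72.
Magnus is living and takes 1/24.
Asgeir is living and takes 1/12.
Hakon is living and takes 1/12.
Solveig predeceased; the 1/12 allotted to Solveig's branch passes to Solveig's issue by representation.
Kolbein's line is the sole branch at this level, so the full 1/12 passes to Kolbein's issue by representation.
The 1/12 is divided into 4 equal shares of 1/48 among Vidar, Tove, Jorunn, Eirik.
Vidar is living and takes 1/48.
Tove is living and takes 1/48.
Jorunn is living and takes 1/48.
Eirik is living and takes 1/48.

Asgeir 1/12; Brynja 1/72; Eirik 1/48; Hakon 1/12; Hallvard 1/72; Jorunn 1/48; Magnus 1/24; Njord 1/72; Tove 1/48; Vidar 1/48; Ylva 2/3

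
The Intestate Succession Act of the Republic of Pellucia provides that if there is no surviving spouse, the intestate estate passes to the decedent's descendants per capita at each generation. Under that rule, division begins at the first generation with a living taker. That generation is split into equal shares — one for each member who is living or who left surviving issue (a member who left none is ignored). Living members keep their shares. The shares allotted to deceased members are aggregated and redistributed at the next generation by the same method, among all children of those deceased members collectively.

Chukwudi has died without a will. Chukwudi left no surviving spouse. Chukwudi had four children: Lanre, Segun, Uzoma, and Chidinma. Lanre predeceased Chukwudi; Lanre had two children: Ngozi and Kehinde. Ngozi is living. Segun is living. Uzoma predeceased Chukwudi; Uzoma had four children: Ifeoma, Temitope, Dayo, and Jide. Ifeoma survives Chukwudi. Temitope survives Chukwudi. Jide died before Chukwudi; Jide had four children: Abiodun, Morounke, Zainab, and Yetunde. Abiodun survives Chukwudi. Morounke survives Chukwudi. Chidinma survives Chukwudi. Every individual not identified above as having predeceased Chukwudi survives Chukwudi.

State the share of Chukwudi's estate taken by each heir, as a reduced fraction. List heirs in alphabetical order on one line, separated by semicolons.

There is no surviving spouse, so the entire estate passes to Chukwudi's descendants per capita at each generation.
At generation 1 (Lanre, Segun, Uzoma, Chidinma) there are 4 shares of (1)/4 = 1/4 each.
Living: Segun and Chidinma — each takes 1/4.
Deceased: Lanre and Uzoma. Their combined 1/2 is pooled and carried to generation 2.
At generation 2 (Ngozi, Kehinde, Ifeoma, Temitope, Dayo, Jide) there are 6 shares of (1/2)/6 = 1/12 each.
Living: Ngozi, Kehinde, Ifeoma, Temitope, and Dayo — each takes 1/12.
Deceased: Jide. That 1/12 share is carried to generation 3.
At generation 3 (Abiodun, Morounke, Zainab, Yetunde) there are 4 shares of (1/12)/4 = 1/48 each.
Living: Abiodun, Morounke, Zainab, and Yetunde — each takes 1/48.

Abiodun 1/48; Chidinma 1/4; Dayo 1/12; Ifeoma 1/12; Kehinde 1/12; Morounke 1/48; Ngozi 1/12; Segun 1/4; Temitope 1/12; Yetunde 1/48; Zainab 1/48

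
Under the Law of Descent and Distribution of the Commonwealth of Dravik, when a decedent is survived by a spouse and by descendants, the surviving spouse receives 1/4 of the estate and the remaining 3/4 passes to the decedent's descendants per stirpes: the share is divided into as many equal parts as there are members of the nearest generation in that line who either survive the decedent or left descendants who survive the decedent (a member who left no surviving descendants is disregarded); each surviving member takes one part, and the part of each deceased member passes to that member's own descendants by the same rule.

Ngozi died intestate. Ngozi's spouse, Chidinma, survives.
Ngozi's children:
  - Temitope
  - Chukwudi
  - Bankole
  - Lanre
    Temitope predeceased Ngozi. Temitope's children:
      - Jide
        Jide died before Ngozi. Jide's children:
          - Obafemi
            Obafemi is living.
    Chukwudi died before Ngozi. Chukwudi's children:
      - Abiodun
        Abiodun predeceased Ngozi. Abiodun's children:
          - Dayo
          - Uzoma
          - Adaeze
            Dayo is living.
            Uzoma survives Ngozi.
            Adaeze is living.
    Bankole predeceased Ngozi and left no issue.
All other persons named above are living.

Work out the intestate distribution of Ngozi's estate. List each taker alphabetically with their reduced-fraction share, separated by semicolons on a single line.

Chidinma, as surviving spouse, takes 1/4.
The remaining 3/4 passes to Ngozi's descendants per stirpes.
Bankole left no surviving issue, so that branch lapses and is disregarded.
The 3/4 is divided into 3 equal shares of 1/4 among Temitope, Chukwudi, Lanre.
Temitope predeceased; the 1/4 allotted to Temitope's branch passes to Temitope's issue by representation.
Jide's line is the sole branch at this level, so the full 1/4 passes to Jide's issue by representation.
Obafemi is the sole taker at this level and receives the full 1/4.
Chukwudi predeceased; the 1/4 allotted to Chukwudi's branch passes to Chukwudi's issue by representation.
Abiodun's line is the sole branch at this level, so the full 1/4 passes to Abiodun's issue by representation.
The 1/4 is divided into 3 equal shares of 1/12 among Dayo, Uzoma, Adaeze.
Dayo is living and takes 1/12.
Uzoma is living and takes 1/12.
Adaeze is living and takes 1/12.
Lanre is living and takes 1/4.

Adaeze 1/12; Chidinma 1/4; Dayo 1/12; Lanre 1/4; Obafemi 1/4; Uzoma 1/12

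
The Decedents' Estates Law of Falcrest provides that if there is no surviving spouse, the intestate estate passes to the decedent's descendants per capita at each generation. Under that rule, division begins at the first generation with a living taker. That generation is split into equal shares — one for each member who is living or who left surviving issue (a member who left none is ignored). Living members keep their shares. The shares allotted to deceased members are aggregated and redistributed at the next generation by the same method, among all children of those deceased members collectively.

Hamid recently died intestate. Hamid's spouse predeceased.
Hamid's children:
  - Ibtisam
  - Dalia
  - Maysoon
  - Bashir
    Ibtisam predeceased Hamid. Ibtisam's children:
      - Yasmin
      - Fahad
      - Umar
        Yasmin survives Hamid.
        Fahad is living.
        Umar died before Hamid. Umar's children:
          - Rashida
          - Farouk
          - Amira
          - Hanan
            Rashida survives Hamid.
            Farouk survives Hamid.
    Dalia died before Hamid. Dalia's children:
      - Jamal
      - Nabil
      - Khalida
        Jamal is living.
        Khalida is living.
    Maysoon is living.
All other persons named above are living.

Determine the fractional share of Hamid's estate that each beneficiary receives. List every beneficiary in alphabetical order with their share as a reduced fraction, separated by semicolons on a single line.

Amira 1/48; Bashir 1/4; Fahad 1/12; Farouk 1/48; Hanan 1/48; Jamal 1/12; Khalida 1/12; Maysoon 1/4; Nabil 1/12; Rashida 1/48; Yasmin 1/12

There is no surviving spouse, so the entire estate passes to Hamid's descendants per capita at each generation.
At generation 1 (Ibtisam, Dalia, Maysoon, Bashir) there are 4 shares of (1)/4 = 1/4 each.
Living: Maysoon and Bashir — each takes 1/4.
Deceased: Ibtisam and Dalia. Their combined 1/2 is pooled and carried to generation 2.
At generation 2 (Yasmin, Fahad, Umar, Jamal, Nabil, Khalida) there are 6 shares of (1/2)/6 = 1/12 each.
Living: Yasmin, Fahad, Jamal, Nabil, and Khalida — each takes 1/12.
Deceased: Umar. That 1/12 share is carried to generation 3.
At generation 3 (Rashida, Farouk, Amira, Hanan) there are 4 shares of (1/12)/4 = 1/48 each.
Living: Rashida, Farouk, Amira, and Hanan — each takes 1/48.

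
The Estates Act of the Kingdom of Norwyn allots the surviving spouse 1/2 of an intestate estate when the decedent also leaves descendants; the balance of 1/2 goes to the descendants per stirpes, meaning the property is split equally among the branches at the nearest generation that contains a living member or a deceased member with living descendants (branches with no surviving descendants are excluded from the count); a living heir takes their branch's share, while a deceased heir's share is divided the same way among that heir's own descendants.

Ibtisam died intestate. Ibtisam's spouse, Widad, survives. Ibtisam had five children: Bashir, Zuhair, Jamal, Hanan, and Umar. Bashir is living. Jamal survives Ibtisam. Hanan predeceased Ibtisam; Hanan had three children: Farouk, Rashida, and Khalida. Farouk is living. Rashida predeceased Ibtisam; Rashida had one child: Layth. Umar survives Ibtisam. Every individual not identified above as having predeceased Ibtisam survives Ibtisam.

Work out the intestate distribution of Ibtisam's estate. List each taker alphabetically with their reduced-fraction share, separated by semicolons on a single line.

Widad, as surviving spouse, takes 1/2.
The remaining 1/2 passes to Ibtisam's descendants per stirpes.
The 1/2 is divided into 5 equal shares of 1/10 among Bashir, Zuhair, Jamal, Hanan, Umar.
Bashir is living and takes 1/10.
Zuhair is living and takes 1/10.
Jamal is living and takes 1/10.
Hanan predeceased; the 1/10 allotted to Hanan's branch passes to Hanan's issue by representation.
The 1/10 is divided into 3 equal shares of 1/30 among Farouk, Rashida, Khalida.
Farouk is living and takes 1/30.
Rashida predeceased; the 1/30 allotted to Rashida's branch passes to Rashida's issue by representation.
Layth is the sole taker at this level and receives the full 1/30.
Khalida is living and takes 1/30.
Umar is living and takes 1/10.

Bashir 1/10; Farouk 1/30; Jamal 1/10; Khalida 1/30; Layth 1/30; Umar 1/10; Widad 1/2; Zuhair 1/10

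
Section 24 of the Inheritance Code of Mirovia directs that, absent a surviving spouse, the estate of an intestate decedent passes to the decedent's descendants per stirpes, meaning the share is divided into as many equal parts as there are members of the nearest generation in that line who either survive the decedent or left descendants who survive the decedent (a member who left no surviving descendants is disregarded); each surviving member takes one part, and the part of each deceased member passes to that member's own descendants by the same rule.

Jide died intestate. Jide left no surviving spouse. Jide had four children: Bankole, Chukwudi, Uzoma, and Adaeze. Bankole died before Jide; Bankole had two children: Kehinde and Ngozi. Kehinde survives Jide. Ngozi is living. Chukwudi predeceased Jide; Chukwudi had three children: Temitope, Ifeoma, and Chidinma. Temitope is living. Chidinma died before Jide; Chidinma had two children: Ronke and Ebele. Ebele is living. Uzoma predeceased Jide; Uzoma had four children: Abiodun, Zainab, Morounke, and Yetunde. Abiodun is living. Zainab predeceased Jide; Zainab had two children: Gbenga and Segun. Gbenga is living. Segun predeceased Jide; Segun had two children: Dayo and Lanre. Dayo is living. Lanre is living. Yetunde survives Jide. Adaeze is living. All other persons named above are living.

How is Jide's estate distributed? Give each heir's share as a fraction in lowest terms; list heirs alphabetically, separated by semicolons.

There is no surviving spouse, so the entire estate passes to Jide's descendants per stirpes.
The estate is divided into 4 equal shares of 1/4 among Bankole, Chukwudi, Uzoma, Adaeze.
Bankole predeceased; the 1/4 allotted to Bankole's branch passes to Bankole's issue by representation.
The 1/4 is divided into 2 equal shares of 1/8 among Kehinde, Ngozi.
Kehinde is living and takes 1/8.
Ngozi is living and takes 1/8.
Chukwudi predeceased; the 1/4 allotted to Chukwudi's branch passes to Chukwudi's issue by representation.
The 1/4 is divided into 3 equal shares of 1/12 among Temitope, Ifeoma, Chidinma.
Temitope is living and takes 1/12.
Ifeoma is living and takes 1/12.
Chidinma predeceased; the 1/12 allotted to Chidinma's branch passes to Chidinma's issue by representation.
The 1/12 is divided into 2 equal shares of 1/24 among Ronke, Ebele.
Ronke is living and takes 1/24.
Ebele is living and takes 1/24.
Uzoma predeceased; the 1/4 allotted to Uzoma's branch passes to Uzoma's issue by representation.
The 1/4 is divided into 4 equal shares of 1/16 among Abiodun, Zainab, Morounke, Yetunde.
Abiodun is living and takes 1/16.
Zainab predeceased; the 1/16 allotted to Zainab's branch passes to Zainab's issue by representation.
The 1/16 is divided into 2 equal shares of 1/32 among Gbenga, Segun.
Gbenga is living and takes 1/32.
Segun predeceased; the 1/32 allotted to Segun's branch passes to Segun's issue by representation.
The 1/32 is divided into 2 equal shares of 1/64 among Dayo, Lanre.
Dayo is living and takes 1/64.
Lanre is living and takes 1/64.
Morounke is living and takes 1/16.
Yetunde is living and takes 1/16.
Adaeze is living and takes 1/4.

Abiodun 1/16; Adaeze 1/4; Dayo 1/64; Ebele 1/24; Gbenga 1/32; Ifeoma 1/12; Kehinde 1/8; Lanre 1/64; Morounke 1/16; Ngozi 1/8; Ronke 1/24; Temitope 1/12; Yetunde 1/16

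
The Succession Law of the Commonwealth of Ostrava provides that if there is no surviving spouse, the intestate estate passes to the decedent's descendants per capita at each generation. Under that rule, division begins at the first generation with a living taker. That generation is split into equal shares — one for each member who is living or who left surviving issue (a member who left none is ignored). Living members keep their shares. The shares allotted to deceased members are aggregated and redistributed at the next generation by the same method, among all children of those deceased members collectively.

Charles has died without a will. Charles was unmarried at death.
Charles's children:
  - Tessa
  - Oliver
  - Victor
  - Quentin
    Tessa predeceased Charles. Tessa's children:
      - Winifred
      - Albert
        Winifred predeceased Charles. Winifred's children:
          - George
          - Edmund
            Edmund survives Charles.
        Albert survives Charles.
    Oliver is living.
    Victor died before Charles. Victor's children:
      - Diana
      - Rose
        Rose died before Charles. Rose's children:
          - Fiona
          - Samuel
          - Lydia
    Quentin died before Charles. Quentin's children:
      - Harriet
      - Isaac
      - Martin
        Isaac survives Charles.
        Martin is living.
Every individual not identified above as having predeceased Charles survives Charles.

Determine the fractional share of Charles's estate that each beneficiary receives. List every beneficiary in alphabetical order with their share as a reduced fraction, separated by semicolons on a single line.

There is no surviving spouse, so the entire estate passes to Charles's descendants per capita at each generation.
At generation 1 (Tessa, Oliver, Victor, Quentin) there are 4 shares of (1)/4 = 1/4 each.
Living: Oliver — each takes 1/4.
Deceased: Tessa, Victor, and Quentin. Their combined 3/4 is pooled and carried to generation 2.
At generation 2 (Winifred, Albert, Diana, Rose, Harriet, Isaac, Martin) there are 7 shares of (3/4)/7 = 3/28 each.
Living: Albert, Diana, Harriet, Isaac, and Martin — each takes 3/28.
Deceased: Winifred and Rose. Their combined 3/14 is pooled and carried to generation 3.
At generation 3 (George, Edmund, Fiona, Samuel, Lydia) there are 5 shares of (3/14)/5 = 3/70 each.
Living: George, Edmund, Fiona, Samuel, and Lydia — each takes 3/70.

Albert 3/28; Diana 3/28; Edmund 3/70; Fiona 3/70; George 3/70; Harriet 3/28; Isaac 3/28; Lydia 3/70; Martin 3/28; Oliver 1/4; Samuel 3/70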